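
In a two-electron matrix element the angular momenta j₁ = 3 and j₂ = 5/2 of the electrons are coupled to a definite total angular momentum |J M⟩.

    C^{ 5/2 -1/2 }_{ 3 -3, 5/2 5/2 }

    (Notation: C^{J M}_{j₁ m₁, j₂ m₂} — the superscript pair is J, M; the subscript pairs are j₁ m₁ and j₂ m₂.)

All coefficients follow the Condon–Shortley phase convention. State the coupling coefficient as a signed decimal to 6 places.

√[6·3!3!2!/9! · 0!6!5!0!2!3!] = √(8640/7)
  +(−1)^3/∏(3,0,3,2,0,0)! = -1/72  (running -1/72)
⟨..|..⟩ = √(8640/7)·(-1/72) = -0.487950

−√(5/21) ≈ -0.487950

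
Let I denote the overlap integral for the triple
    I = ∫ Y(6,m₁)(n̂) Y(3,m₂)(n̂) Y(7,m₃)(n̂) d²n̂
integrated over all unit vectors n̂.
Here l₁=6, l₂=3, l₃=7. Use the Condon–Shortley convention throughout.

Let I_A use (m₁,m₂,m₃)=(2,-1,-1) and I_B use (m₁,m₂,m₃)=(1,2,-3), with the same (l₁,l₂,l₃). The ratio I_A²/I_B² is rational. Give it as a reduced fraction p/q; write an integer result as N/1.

529/75

Same 6,3,7: normalisation and zero-m 3j drop out of the ratio.
A: Δ: 2! 10! 4! / 17! → 1/2042040; sum: t=0:+1/138240 t=1:−1/181440 t=2:+1/3870720 = 23/11612160; 3j²(6 3 7; 2 -1 -1) = Δ·Π!·Σ² = 529/204204  (sign +1)
B: Δ: 2! 10! 4! / 17! → 1/2042040; sum: t=1:−1/414720 t=2:+1/362880 = 1/2903040; 3j²(6 3 7; 1 2 -3) = Δ·Π!·Σ² = 25/68068  (sign +1)
I_A²/I_B² = (529/204204)/(25/68068) = 529/75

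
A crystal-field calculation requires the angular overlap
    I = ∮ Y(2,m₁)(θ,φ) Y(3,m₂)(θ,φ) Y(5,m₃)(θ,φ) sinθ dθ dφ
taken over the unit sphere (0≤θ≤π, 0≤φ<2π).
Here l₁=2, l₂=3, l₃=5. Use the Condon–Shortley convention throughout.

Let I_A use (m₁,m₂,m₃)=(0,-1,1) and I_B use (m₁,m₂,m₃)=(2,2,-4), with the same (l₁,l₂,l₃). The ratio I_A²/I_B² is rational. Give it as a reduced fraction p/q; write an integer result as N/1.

5/7

l's match ⇒ only the (l;m) 3-j factors differ between A and B.
A: triangle coeff Δ(2,3,5) = 1/2310; Σ_t [0,0]: t=0:+1/192 = 1/192; (3j)²=3/77 [(2 3 5; 0 -1 1)], sign=+1
B: triangle coeff Δ(2,3,5) = 1/2310; Σ_t [0,0]: t=0:+1/2880 = 1/2880; (3j)²=3/55 [(2 3 5; 2 2 -4)], sign=-1
I_A²/I_B² = (3/77)/(3/55) = 5/7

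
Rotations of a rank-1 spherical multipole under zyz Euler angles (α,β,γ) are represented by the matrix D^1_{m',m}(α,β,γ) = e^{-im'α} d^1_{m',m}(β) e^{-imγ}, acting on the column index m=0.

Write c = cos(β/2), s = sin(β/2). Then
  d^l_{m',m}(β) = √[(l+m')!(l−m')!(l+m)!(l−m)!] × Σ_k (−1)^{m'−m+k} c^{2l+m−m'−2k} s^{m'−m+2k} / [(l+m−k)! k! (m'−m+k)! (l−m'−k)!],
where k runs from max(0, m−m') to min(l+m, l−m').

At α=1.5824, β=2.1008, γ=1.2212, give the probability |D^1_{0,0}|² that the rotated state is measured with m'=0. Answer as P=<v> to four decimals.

Split into d^1_{0,0}(β=2.1008) × two z-phases.
c=cos(2.100800/2)=0.497224, s=sin(2.100800/2)=0.867622; N=√[1·1·1·1]=1.000000
k: max(0,(0)−(0))=0 … min(1+(0),1−(0))=1
  k=0: (−1)^0·1.0000/(1)·0.4972^2·0.8676^0 = +0.247232
  k=1: (−1)^1·1.0000/(1)·0.4972^0·0.8676^2 = -0.752768
d^1_{0,0}(2.1008) = +0.247232 -0.752768 = -0.505537
|D^1_{0,0}|² = |d^1_{0,0}(β)|² = (-0.505537)² = 0.255567 (the z-rotation phases have unit modulus)

P=0.2556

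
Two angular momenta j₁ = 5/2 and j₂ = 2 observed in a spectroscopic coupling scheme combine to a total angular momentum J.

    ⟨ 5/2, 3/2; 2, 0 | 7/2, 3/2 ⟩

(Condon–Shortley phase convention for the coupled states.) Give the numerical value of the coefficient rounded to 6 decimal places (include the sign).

√[8·1!4!3!/9! · 4!1!2!2!5!2!] = √(512/7)
  +(−1)^0/∏(0,1,1,2,3,1)! = 1/12  (running 1/12)
  +(−1)^1/∏(1,0,0,1,4,2)! = -1/48  (running 1/16)
⟨..|..⟩ = √(512/7)·(1/16) = +0.534522

+√(2/7) ≈ +0.534522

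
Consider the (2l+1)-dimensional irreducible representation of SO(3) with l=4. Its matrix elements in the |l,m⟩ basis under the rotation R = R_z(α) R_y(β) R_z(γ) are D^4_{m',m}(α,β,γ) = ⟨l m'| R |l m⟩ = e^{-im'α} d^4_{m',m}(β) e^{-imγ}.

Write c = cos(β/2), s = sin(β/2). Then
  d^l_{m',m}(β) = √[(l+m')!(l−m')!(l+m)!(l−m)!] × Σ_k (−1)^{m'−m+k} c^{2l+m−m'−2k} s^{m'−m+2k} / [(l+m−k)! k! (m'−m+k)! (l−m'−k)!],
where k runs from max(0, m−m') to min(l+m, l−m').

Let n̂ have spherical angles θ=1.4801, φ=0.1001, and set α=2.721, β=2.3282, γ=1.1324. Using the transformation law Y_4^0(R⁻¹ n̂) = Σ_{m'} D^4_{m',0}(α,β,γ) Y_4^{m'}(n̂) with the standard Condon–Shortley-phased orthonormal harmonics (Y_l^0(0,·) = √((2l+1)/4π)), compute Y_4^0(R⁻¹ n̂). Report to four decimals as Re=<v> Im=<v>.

Need the full column D^4_{m',0} for m'=−4..4 at α=2.7210, β=2.3282, γ=1.1324.
cos(β/2)=0.395577, sin(β/2)=0.918433
d^4_{-4,0}: single k=4 term ⇒ +0.145769;  D = -0.016230-0.144862i
d^4_{-3,0}: k∈[3..4] ⇒ +0.088790 -0.478624 = -0.389835;  D = +0.118558-0.371369i
d^4_{-2,0}: k∈[2..4] ⇒ +0.030662 -0.440763 +0.890980 = +0.480880;  D = +0.320545-0.358464i
d^4_{-1,0}: k∈[1..4] ⇒ +0.006226 -0.201356 +1.085418 -0.975164 = -0.084877;  D = +0.077480-0.034655i
d^4_{0,0}: k∈[0..4] ⇒ +0.000600 -0.051713 +0.627216 -1.502681 +0.506266 = -0.420312;  D = -0.420312+0.000000i
d^4_{1,0}: k∈[0..3] ⇒ -0.006226 +0.201356 -1.085418 +0.975164 = +0.084877;  D = -0.077480-0.034655i
d^4_{2,0}: k∈[0..2] ⇒ +0.030662 -0.440763 +0.890980 = +0.480880;  D = +0.320545+0.358464i
d^4_{3,0}: k∈[0..1] ⇒ -0.088790 +0.478624 = +0.389835;  D = -0.118558-0.371369i
d^4_{4,0}: single k=0 term ⇒ +0.145769;  D = -0.016230+0.144862i
Y_4^{m'}(θ=1.4801,φ=0.1001) and Σ D·Y over m':
  (-0.0162-0.1449i)·(+0.4009-0.1697i)  (+0.1186-0.3714i)·(+0.1070-0.0331i)  (+0.3205-0.3585i)·(-0.3065+0.0622i)  (+0.0775-0.0347i)·(-0.1249+0.0125i)  (-0.4203+0.0000i)·(+0.2916+0.0000i)  (-0.0775-0.0347i)·(+0.1249+0.0125i)  (+0.3205+0.3585i)·(-0.3065-0.0622i)  (-0.1186-0.3714i)·(-0.1070-0.0331i)  (-0.0162+0.1449i)·(+0.4009+0.1697i)
Y_4^0(R⁻¹ n̂) = -0.354348+0.000000i

Re=-0.3543 Im=0.0000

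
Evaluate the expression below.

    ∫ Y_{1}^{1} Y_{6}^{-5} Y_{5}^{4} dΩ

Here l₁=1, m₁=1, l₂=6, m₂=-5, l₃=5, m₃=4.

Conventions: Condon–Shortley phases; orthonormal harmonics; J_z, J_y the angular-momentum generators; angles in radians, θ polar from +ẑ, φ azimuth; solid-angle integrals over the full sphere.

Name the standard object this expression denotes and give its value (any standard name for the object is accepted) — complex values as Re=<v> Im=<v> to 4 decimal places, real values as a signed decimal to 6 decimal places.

This is a Gaunt coefficient — the integral of a triple product of spherical harmonics over the sphere.
Rules hold: Σm=0, L=12 even, 5≤5≤7.
N = 3·13·11 = 429
Δ = 2!·0!·10!/13! = 1/858
Racah Σ t=1..1: t=1:−1/14400 = -1/14400
⇒ 3j(1 6 5; 0 0 0)² = 6/143, sgn +1
Racah Σ t=0..0: t=0:+1/725760 = 1/725760
⇒ 3j(1 6 5; 1 -5 4)² = 5/78, sgn -1
4πI² = N·(3j₀)²·(3jₘ)² = 15/13
I = -1·√(1.15385/4π) = -0.30301841

Gaunt coefficient, -0.303018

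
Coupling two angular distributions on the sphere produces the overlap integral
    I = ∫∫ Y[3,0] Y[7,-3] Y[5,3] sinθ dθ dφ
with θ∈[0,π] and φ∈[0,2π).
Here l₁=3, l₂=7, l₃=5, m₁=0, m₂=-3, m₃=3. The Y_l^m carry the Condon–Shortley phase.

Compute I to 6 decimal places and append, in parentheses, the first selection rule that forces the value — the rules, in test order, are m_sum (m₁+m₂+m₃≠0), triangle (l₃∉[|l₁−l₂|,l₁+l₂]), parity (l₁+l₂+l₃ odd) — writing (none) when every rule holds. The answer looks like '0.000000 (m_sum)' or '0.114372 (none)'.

0.000000 (parity)

l₁+l₂+l₃=15 is odd: 3j(l;000)=0 ⇒ I=0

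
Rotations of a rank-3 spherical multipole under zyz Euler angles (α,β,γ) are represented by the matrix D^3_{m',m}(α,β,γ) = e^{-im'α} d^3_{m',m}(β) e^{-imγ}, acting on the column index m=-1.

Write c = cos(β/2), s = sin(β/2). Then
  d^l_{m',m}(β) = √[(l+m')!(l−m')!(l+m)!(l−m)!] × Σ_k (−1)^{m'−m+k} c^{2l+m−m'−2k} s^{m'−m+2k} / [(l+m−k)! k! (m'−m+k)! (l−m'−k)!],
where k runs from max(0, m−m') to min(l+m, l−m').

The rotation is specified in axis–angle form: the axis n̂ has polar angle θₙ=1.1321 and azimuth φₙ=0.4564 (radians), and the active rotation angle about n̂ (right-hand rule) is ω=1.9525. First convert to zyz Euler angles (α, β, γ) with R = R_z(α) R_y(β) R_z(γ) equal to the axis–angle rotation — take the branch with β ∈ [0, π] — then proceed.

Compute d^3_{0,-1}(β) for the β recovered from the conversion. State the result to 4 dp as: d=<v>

d=0.3961

Axis–angle → zyz. n̂ = (sinθₙcosφₙ, sinθₙsinφₙ, cosθₙ) = (+0.812643, +0.398986, +0.424760), ω = 1.9525.
R = I cosω + sinω [n̂]ₓ + (1−cosω) n̂n̂ᵀ gives
  R = [+0.533884, +0.050821, +0.844029; +0.839201, -0.154014, -0.521556; +0.103486, +0.986761, -0.124874]
β = atan2(√(R₁₃²+R₂₃²), R₃₃) = 1.695997; α = atan2(R₂₃, R₁₃) mod 2π = 5.729682; γ = atan2(R₃₂, −R₃₁) mod 2π = 1.675289
d^3_{0,-1}(β=1.6960) via the finite sum:
c=cos(1.695997/2)=0.661485, s=sin(1.695997/2)=0.749958; N=√[6·6·2·24]=41.569219
Admissible k: 0..2 (factorial args all ≥0)
  k=0: (−1)^1·41.5692/(12)·0.6615^5·0.7500^1 = -0.329025
  k=1: (−1)^2·41.5692/(4)·0.6615^3·0.7500^3 = +1.268772
  k=2: (−1)^3·41.5692/(12)·0.6615^1·0.7500^5 = -0.543620
d^3_{0,-1}(1.6960) = -0.329025 +1.268772 -0.543620 = +0.396126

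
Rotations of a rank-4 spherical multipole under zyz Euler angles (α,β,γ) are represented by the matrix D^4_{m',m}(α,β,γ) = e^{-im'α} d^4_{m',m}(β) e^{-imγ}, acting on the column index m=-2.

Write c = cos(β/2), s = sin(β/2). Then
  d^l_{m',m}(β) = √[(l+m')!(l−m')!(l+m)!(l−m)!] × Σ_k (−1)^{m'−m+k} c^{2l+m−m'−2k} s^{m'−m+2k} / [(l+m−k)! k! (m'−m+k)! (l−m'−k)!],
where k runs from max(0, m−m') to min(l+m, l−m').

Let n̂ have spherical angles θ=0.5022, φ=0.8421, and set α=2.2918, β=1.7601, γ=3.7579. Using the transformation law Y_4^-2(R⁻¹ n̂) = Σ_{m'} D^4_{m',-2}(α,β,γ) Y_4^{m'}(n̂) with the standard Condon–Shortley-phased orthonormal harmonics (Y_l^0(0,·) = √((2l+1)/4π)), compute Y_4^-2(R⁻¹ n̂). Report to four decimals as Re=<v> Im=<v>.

Need the full column D^4_{m',-2} for m'=−4..4 at α=2.2918, β=1.7601, γ=3.7579.
cos(β/2)=0.637113, sin(β/2)=0.770771
d^4_{-4,-2}: single k=2 term ⇒ +0.210245;  D = -0.117977-0.174025i
d^4_{-3,-2}: k∈[1..2] ⇒ +0.122886 -0.539563 = -0.416677;  D = +0.104715-0.403304i
d^4_{-2,-2}: k∈[0..2] ⇒ +0.027147 -0.476792 +0.872282 = +0.422638;  D = +0.377388-0.190264i
d^4_{-1,-2}: k∈[0..2] ⇒ -0.139340 +1.019678 -0.994923 = -0.114586;  D = +0.106291+0.042802i
d^4_{0,-2}: k∈[0..2] ⇒ +0.376937 -1.471146 +0.807430 = -0.286778;  D = -0.095145-0.270535i
d^4_{1,-2}: k∈[0..2] ⇒ -0.679785 +1.492385 -0.436847 = +0.375754;  D = +0.183962-0.327641i
d^4_{2,-2}: k∈[0..2] ⇒ +0.872282 -1.021327 +0.124567 = -0.024479;  D = +0.023944-0.005088i
d^4_{3,-2}: k∈[0..1] ⇒ -0.789696 +0.385262 = -0.404434;  D = -0.324298-0.241656i
d^4_{4,-2}: single k=0 term ⇒ +0.450363;  D = -0.036262-0.448901i
Y_4^{m'}(θ=0.5022,φ=0.8421) and Σ D·Y over m':
  (-0.1180-0.1740i)·(-0.0231+0.0053i)  (+0.1047-0.4033i)·(-0.0999-0.0706i)  (+0.3774-0.1903i)·(-0.0384-0.3372i)  (+0.1063+0.0428i)·(+0.3161-0.3541i)  (-0.0951-0.2705i)·(+0.0646+0.0000i)  (+0.1840-0.3276i)·(-0.3161-0.3541i)  (+0.0239-0.0051i)·(-0.0384+0.3372i)  (-0.3243-0.2417i)·(+0.0999-0.0706i)  (-0.0363-0.4489i)·(-0.0231-0.0053i)
Y_4^-2(R⁻¹ n̂) = -0.295734-0.069201i

Re=-0.2957 Im=-0.0692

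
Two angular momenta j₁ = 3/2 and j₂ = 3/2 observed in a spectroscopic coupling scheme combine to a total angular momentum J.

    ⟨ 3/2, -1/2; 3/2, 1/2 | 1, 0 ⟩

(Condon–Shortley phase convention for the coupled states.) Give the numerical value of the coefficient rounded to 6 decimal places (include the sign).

-0.223607  (= −√(1/20))

j₁+j₂−J=2  J+j₁−j₂=1  J−j₁+j₂=1  j₁+j₂+J+1=5
(j₁±m₁, j₂±m₂, J±M) = (1,2,2,1,1,1)
P² = 1/5
sum k=1..2:
  [1] −1/1 = -1
  [2] +1/2 = 1/2
S = -1/2
C² = P²·S² = 1/20 ; C = -0.223607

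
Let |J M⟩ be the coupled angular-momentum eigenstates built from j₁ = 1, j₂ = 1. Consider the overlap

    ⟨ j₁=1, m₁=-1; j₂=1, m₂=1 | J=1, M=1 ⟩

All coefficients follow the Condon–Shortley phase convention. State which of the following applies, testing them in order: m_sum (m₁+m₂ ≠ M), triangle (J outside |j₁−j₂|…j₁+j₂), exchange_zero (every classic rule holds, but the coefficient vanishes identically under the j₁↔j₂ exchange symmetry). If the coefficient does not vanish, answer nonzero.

m-sum: m₁+m₂ = -1+1 = 0, M = 1  ✗ ⇒ coefficient is 0

m_sum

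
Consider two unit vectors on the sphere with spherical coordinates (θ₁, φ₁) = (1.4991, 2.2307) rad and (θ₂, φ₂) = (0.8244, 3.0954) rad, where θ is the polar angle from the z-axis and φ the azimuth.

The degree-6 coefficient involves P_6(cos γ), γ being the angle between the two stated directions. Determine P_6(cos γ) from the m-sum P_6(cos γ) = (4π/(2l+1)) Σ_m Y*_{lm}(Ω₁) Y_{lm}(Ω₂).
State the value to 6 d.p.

Summing Y*_{l m}(θ₁,φ₁)·Y_{l m}(θ₂,φ₂) over m ∈ [−6, 6]; prefactor 4π/(2·6+1) = 0.966644:
  term(m=-6) = (0.016479, 0.031980)   from Y*(Ω₁)=(0.325277, 0.347090), Y(Ω₂)=(0.072744, 0.020694)
  term(m=-5) = (-0.010873, 0.026535)   from Y*(Ω₁)=(0.018612, -0.116873), Y(Ω₂)=(-0.235879, -0.055469)
  term(m=-4) = (0.133579, -0.043853)   from Y*(Ω₁)=(0.292090, -0.160321), Y(Ω₂)=(0.414771, 0.077522)
  term(m=-3) = (0.042186, 0.025719)   from Y*(Ω₁)=(-0.125060, -0.054194), Y(Ω₂)=(-0.359030, -0.050075)
  term(m=-2) = (0.002321, 0.014508)   from Y*(Ω₁)=(-0.073112, -0.285152), Y(Ω₂)=(-0.049699, -0.004605)
  term(m=-1) = (-0.034540, 0.040504)   from Y*(Ω₁)=(-0.087465, 0.112720), Y(Ω₂)=(0.372701, 0.017228)
  term(m=+0) = (0.016417, 0.000000)   from Y*(Ω₁)=(-0.284119, -0.000000), Y(Ω₂)=(-0.057783, 0.000000)
  term(m=+1) = (-0.034540, -0.040504)   from Y*(Ω₁)=(0.087465, 0.112720), Y(Ω₂)=(-0.372701, 0.017228)
  term(m=+2) = (0.002321, -0.014508)   from Y*(Ω₁)=(-0.073112, 0.285152), Y(Ω₂)=(-0.049699, 0.004605)
  term(m=+3) = (0.042186, -0.025719)   from Y*(Ω₁)=(0.125060, -0.054194), Y(Ω₂)=(0.359030, -0.050075)
  term(m=+4) = (0.133579, 0.043853)   from Y*(Ω₁)=(0.292090, 0.160321), Y(Ω₂)=(0.414771, -0.077522)
  term(m=+5) = (-0.010873, -0.026535)   from Y*(Ω₁)=(-0.018612, -0.116873), Y(Ω₂)=(0.235879, -0.055469)
  term(m=+6) = (0.016479, -0.031980)   from Y*(Ω₁)=(0.325277, -0.347090), Y(Ω₂)=(0.072744, -0.020694)
Total Σ_m = (0.314721, 0.000000). Multiply by 0.966644: (0.304223, 0.000000). P_6(cos γ) = 0.304223

0.304223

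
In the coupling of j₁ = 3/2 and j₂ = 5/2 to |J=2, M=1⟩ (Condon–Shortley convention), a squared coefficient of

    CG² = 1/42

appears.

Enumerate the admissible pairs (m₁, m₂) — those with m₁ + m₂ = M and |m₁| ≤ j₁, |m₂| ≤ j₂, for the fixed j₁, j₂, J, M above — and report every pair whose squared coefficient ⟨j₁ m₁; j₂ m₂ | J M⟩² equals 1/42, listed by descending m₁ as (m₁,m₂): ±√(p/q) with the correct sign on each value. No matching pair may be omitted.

(-1/2,3/2): +√(1/42)

Admissible pairs with m₁+m₂ = M = 1: (-3/2,5/2), (-1/2,3/2), (1/2,1/2), (3/2,-1/2)
  (m₁,m₂)=(3/2,-1/2): CG² = 9/28, CG = +√(9/28)
  (m₁,m₂)=(1/2,1/2): CG² = 25/84, CG = −√(25/84)
  (m₁,m₂)=(-1/2,3/2): CG² = 1/42, CG = +√(1/42)   ← matches the target
  (m₁,m₂)=(-3/2,5/2): CG² = 5/14, CG = +√(5/14)
Pairs with CG² = 1/42: (-1/2,3/2): +√(1/42)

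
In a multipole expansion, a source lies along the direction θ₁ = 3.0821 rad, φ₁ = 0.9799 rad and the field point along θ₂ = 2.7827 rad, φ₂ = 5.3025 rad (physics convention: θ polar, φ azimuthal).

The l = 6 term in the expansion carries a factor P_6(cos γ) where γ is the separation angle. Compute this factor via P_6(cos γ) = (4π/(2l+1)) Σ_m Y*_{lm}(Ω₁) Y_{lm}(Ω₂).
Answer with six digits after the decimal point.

Expand P_6 via completeness: Σ_{m} conj(Y_{6,m}) at Ω₁ times Y_{6,m} at Ω₂ —
  m=-6: Y*=0.00000 - 0.00000j  Y=0.00084 - 0.00035j  product 0.00000 - 0.00000j
  m=-5: Y*=-0.00000 + 0.00000j  Y=-0.00159 + 0.00822j  product -0.00000 - 0.00000j
  m=-4: Y*=-0.00003 - 0.00003j  Y=-0.03333 - 0.03304j  product 0.00000 + 0.00000j
  m=-3: Y*=0.00107 - 0.00022j  Y=0.17207 - 0.03480j  product 0.00018 - 0.00007j
  m=-2: Y*=-0.00691 + 0.01687j  Y=-0.16186 + 0.39312j  product -0.00551 - 0.00545j
  m=-1: Y*=-0.10725 - 0.15987j  Y=-0.30616 - 0.45714j  product -0.04025 + 0.09797j
  m=+0: Y*=0.97965 + 0.00000j  Y=0.03773 + 0.00000j  product 0.03696 + 0.00000j
  m=+1: Y*=0.10725 - 0.15987j  Y=0.30616 - 0.45714j  product -0.04025 - 0.09797j
  m=+2: Y*=-0.00691 - 0.01687j  Y=-0.16186 - 0.39312j  product -0.00551 + 0.00545j
  m=+3: Y*=-0.00107 - 0.00022j  Y=-0.17207 - 0.03480j  product 0.00018 + 0.00007j
  m=+4: Y*=-0.00003 + 0.00003j  Y=-0.03333 + 0.03304j  product 0.00000 - 0.00000j
  m=+5: Y*=0.00000 + 0.00000j  Y=0.00159 + 0.00822j  product -0.00000 + 0.00000j
  m=+6: Y*=0.00000 + 0.00000j  Y=0.00084 + 0.00035j  product 0.00000 + 0.00000j
Σ over m = -0.05421 - 0.00000j; ×(4π/13) → -0.05240 - 0.00000j. Real part: -0.052399

-0.052399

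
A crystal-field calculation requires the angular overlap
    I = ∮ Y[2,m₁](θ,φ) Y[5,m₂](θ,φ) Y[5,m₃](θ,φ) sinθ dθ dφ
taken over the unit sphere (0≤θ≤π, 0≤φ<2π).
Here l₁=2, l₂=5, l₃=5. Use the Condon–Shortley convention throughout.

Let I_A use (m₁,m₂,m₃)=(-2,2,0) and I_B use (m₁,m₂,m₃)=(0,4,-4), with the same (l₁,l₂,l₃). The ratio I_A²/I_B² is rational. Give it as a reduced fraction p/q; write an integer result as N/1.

35/9

Shared (l₁,l₂,l₃)=(2,5,5): N and (l;000)² cancel in I_A²/I_B².
A: Δ = 2!·2!·8!/13! = 1/38610; Racah Σ t=2..2: t=2:+1/2880 = 1/2880; ⇒ 3j(2 5 5; -2 2 0)² = 14/429, sgn -1
B: Δ = 2!·2!·8!/13! = 1/38610; Racah Σ t=1..2: t=1:−1/40320 t=2:+1/20160 = 1/40320; ⇒ 3j(2 5 5; 0 4 -4)² = 6/715, sgn -1
I_A²/I_B² = (14/429)/(6/715) = 35/9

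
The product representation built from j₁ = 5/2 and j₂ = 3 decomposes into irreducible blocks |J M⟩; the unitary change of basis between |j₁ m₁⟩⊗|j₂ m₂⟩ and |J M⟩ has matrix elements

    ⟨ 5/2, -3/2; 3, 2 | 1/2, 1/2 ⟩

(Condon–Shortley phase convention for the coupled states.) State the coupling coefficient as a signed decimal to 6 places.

j₁+j₂−J=5  J+j₁−j₂=0  J−j₁+j₂=1  j₁+j₂+J+1=7
(j₁±m₁, j₂±m₂, J±M) = (1,4,5,1,1,0)
P² = 960/7
sum k=4..4:
  [4] +1/24 = 1/24
S = 1/24
C² = P²·S² = 5/21 ; C = +0.487950

+√(5/21) = +0.487950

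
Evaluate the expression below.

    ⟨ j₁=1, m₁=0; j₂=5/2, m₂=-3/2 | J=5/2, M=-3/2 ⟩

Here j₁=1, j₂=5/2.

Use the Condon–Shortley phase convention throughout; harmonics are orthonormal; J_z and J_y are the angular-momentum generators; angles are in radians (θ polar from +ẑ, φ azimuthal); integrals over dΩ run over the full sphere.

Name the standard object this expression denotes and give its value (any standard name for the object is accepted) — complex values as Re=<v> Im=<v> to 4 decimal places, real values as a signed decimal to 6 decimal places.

This is a Clebsch–Gordan (vector-coupling) coefficient.
triangle: 1!·1!·4!/7! = 24/5040
(j±m)!: 1!·1!·1!·4!·1!·4! = 576
prefactor² = (2J+1)·Δ·N² = 576/35
  k=0: +1/(0!·1!·1!·1!·0!·3!) = 1/6
  k=1: −1/(1!·0!·0!·0!·1!·4!) = -1/24
Σ = 1/8  ⇒  CG² = 576/35·(1/8)² = 9/35
CG = +√(9/35) = +0.507093

Clebsch–Gordan coefficient, +√(9/35) ≈ +0.507093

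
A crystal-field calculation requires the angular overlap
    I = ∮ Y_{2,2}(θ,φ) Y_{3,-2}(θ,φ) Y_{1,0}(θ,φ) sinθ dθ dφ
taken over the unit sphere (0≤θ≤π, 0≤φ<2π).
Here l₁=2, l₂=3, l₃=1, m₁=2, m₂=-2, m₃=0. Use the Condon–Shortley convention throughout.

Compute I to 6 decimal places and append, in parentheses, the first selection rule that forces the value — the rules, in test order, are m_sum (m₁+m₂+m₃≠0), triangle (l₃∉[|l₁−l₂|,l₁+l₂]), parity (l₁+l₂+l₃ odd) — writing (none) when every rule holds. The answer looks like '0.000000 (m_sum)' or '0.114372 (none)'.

0.184674 (none)

Checks pass: Σm=0; 6 even; l₃=1∈[1,5].
(2·2+1)(2·3+1)(2·1+1) = 105
Δ: 4! 0! 2! / 7! → 1/105
sum: t=2:+1/4 = 1/4
3j²(2 3 1; 0 0 0) = Δ·Π!·Σ² = 3/35  (sign -1)
sum: t=0:+1/24 = 1/24
3j²(2 3 1; 2 -2 0) = Δ·Π!·Σ² = 1/21  (sign -1)
combine: 4πI² = 105·3/35·1/21 = 3/7
take √, sign +1: I = 0.18467439
No selection rule forces the value: the integral is nonzero (none).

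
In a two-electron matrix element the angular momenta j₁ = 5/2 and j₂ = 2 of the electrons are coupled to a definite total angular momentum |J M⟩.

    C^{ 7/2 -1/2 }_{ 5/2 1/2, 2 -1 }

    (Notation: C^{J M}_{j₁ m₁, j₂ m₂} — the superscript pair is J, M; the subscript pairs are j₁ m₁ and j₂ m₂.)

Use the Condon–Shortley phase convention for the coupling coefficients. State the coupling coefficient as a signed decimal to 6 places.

+√(14/45) = +0.557773

√[8·1!4!3!/9! · 3!2!1!3!3!4!] = √(1152/35)
  +(−1)^0/∏(0,1,2,1,2,2)! = 1/8  (running 1/8)
  +(−1)^1/∏(1,0,1,0,3,3)! = -1/36  (running 7/72)
⟨..|..⟩ = √(1152/35)·(7/72) = +0.557773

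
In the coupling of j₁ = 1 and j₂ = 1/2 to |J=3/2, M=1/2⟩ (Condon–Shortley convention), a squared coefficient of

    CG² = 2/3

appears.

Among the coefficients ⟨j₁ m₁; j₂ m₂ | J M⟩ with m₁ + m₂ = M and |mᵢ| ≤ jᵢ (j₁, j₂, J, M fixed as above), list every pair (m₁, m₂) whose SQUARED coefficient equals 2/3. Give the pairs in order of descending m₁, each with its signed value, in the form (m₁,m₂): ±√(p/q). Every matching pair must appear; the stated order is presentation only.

Admissible pairs with m₁+m₂ = M = 1/2: (0,1/2), (1,-1/2)
  (m₁,m₂)=(1,-1/2): CG² = 1/3, CG = +√(1/3)
  (m₁,m₂)=(0,1/2): CG² = 2/3, CG = +√(2/3)   ← matches the target
Pairs with CG² = 2/3: (0,1/2): +√(2/3)

(0,1/2): +√(2/3)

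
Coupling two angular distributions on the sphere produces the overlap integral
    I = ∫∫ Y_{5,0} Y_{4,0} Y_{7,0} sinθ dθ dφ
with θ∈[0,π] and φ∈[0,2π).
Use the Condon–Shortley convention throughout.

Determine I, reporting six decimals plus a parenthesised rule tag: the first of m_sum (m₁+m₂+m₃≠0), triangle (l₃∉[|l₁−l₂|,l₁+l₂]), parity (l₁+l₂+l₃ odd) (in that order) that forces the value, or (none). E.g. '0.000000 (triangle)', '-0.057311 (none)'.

Checks pass: Σm=0; 16 even; l₃=7∈[1,9].
(2·5+1)(2·4+1)(2·7+1) = 1485
Δ: 2! 8! 6! / 17! → 1/6126120
sum: t=0:+1/69120 t=1:−1/20736 t=2:+1/69120 = -1/51840
3j²(5 4 7; 0 0 0) = Δ·Π!·Σ² = 280/21879  (sign +1)
(m-triple is (0,0,0) — same symbol as above.)
combine: 4πI² = 1485·280/21879·280/21879 = 392000/1611753
take √, sign +1: I = 0.13911977
No selection rule forces the value: the integral is nonzero (none).

0.139120 (none)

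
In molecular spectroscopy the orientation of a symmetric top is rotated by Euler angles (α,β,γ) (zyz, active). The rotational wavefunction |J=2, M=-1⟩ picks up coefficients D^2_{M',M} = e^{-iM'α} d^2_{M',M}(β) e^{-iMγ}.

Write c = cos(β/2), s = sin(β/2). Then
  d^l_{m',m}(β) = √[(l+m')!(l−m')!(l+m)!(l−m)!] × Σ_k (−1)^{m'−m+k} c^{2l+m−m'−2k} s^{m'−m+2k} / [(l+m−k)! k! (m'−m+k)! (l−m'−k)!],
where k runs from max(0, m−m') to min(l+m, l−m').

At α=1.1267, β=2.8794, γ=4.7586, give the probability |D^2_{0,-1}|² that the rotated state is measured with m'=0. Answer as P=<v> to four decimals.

First d^2_{0,-1}(β=2.8794), then the phase factors e^{-i(0)α} and e^{-i(-1)γ}:
Half-angle: c=0.130721, s=0.991419. N=√(2·2·1·6)=4.898979
k: max(0,(-1)−(0))=0 … min(2+(-1),2−(0))=1
  k=0: (−1)^1·4.8990/(2)·0.1307^3·0.9914^1 = -0.005425
  k=1: (−1)^2·4.8990/(2)·0.1307^1·0.9914^3 = +0.312028
d^2_{0,-1}(2.8794) = -0.005425 +0.312028 = +0.306603
|D^2_{0,-1}|² = |d^2_{0,-1}(β)|² = (+0.306603)² = 0.094006 (the z-rotation phases have unit modulus)

P=0.0940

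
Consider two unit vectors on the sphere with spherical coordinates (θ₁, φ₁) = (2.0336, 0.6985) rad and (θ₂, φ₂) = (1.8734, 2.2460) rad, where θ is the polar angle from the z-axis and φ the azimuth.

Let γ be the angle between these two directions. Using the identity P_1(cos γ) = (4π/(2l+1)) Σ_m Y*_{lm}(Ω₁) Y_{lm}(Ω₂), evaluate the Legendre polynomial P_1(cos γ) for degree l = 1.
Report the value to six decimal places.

0.152944

Summing Y*_{l m}(θ₁,φ₁)·Y_{l m}(θ₂,φ₂) over m ∈ [−1, 1]; prefactor 4π/(2·1+1) = 4.188790:
  [-1]  conj(Y_{1,-1})(Ω₁) = (0.236749, 0.198805) ; Y_{1,-1}(Ω₂) = (-0.206141, -0.257432) ; Δ = (0.002375, -0.101929)
  [+0]  conj(Y_{1,0})(Ω₁) = (-0.218141, -0.000000) ; Y_{1,0}(Ω₂) = (-0.145607, 0.000000) ; Δ = (0.031763, 0.000000)
  [+1]  conj(Y_{1,1})(Ω₁) = (-0.236749, 0.198805) ; Y_{1,1}(Ω₂) = (0.206141, -0.257432) ; Δ = (0.002375, 0.101929)
Total Σ_m = (0.036513, 0.000000). Multiply by 4.188790: (0.152944, 0.000000). P_1(cos γ) = 0.152944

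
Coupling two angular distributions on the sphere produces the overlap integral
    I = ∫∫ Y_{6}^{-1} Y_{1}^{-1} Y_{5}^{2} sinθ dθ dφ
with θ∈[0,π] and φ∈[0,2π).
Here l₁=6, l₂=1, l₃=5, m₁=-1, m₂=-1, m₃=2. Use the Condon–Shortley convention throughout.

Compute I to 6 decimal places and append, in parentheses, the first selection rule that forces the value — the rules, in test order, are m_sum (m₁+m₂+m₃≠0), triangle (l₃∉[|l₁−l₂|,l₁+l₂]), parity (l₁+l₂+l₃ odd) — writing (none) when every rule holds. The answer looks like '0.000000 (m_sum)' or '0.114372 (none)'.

-0.129207 (none)

Checks pass: Σm=0; 12 even; l₃=5∈[5,7].
(2·6+1)(2·1+1)(2·5+1) = 429
Δ: 2! 10! 0! / 13! → 1/858
sum: t=1:−1/14400 = -1/14400
3j²(6 1 5; 0 0 0) = Δ·Π!·Σ² = 6/143  (sign +1)
sum: t=0:+1/60480 = 1/60480
3j²(6 1 5; -1 -1 2) = Δ·Π!·Σ² = 5/429  (sign -1)
combine: 4πI² = 429·6/143·5/429 = 30/143
take √, sign -1: I = -0.12920749
No selection rule forces the value: the integral is nonzero (none).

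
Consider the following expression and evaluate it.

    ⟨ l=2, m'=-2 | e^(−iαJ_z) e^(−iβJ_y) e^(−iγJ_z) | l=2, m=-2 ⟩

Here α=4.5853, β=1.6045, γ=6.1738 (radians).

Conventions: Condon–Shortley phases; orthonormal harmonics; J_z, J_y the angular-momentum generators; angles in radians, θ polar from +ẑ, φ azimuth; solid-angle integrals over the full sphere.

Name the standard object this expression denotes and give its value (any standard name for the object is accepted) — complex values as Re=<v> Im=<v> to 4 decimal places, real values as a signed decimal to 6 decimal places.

This is a Wigner D-matrix element — the rotation-matrix element ⟨l m'| R(α,β,γ) |l m⟩ in the angular-momentum basis.
First d^2_{-2,-2}(β=1.6045), then the phase factors e^{-i(-2)α} and e^{-i(-2)γ}:
With c≡cos(β/2)=0.695091 and s≡sin(β/2)=0.718922, N=[1·24·1·24]^{1/2}=24.000000
Admissible k: 0..0 (factorial args all ≥0)
  k=0: (−1)^0·24.0000/(24)·0.6951^4·0.7189^0 = +0.233435
d^2_{-2,-2}(1.6045) = +0.233435
D = (-0.967870+0.251450i)·(+0.233435)·(+0.976165-0.217030i) = -0.207811+0.106333i

Wigner D-matrix element, Re=-0.2078 Im=0.1063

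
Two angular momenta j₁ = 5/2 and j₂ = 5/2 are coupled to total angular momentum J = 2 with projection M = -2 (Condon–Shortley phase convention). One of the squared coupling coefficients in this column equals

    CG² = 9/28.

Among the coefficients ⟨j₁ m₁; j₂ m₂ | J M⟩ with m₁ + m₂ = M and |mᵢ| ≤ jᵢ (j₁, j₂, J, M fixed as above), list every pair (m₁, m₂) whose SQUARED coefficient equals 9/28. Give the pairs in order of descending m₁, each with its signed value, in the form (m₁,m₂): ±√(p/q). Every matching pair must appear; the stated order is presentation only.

Admissible pairs with m₁+m₂ = M = -2: (-5/2,1/2), (-3/2,-1/2), (-1/2,-3/2), (1/2,-5/2)
  (m₁,m₂)=(1/2,-5/2): CG² = 5/28, CG = +√(5/28)
  (m₁,m₂)=(-1/2,-3/2): CG² = 9/28, CG = −√(9/28)   ← matches the target
  (m₁,m₂)=(-3/2,-1/2): CG² = 9/28, CG = +√(9/28)   ← matches the target
  (m₁,m₂)=(-5/2,1/2): CG² = 5/28, CG = −√(5/28)
Pairs with CG² = 9/28: (-1/2,-3/2): −√(9/28); (-3/2,-1/2): +√(9/28)

(-1/2,-3/2): −√(9/28); (-3/2,-1/2): +√(9/28)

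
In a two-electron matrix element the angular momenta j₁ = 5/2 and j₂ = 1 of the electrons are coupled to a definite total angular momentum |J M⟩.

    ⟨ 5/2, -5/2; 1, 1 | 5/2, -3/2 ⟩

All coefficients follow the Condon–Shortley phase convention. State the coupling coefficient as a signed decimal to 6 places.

−√(2/7) ≈ -0.534522

triangle: 1!·4!·1!/7! = 24/5040
(j±m)!: 0!·5!·2!·0!·1!·4! = 5760
prefactor² = (2J+1)·Δ·N² = 1152/7
  k=1: −1/(1!·0!·4!·1!·0!·0!) = -1/24
Σ = -1/24  ⇒  CG² = 1152/7·(-1/24)² = 2/7
CG = −√(2/7) = -0.534522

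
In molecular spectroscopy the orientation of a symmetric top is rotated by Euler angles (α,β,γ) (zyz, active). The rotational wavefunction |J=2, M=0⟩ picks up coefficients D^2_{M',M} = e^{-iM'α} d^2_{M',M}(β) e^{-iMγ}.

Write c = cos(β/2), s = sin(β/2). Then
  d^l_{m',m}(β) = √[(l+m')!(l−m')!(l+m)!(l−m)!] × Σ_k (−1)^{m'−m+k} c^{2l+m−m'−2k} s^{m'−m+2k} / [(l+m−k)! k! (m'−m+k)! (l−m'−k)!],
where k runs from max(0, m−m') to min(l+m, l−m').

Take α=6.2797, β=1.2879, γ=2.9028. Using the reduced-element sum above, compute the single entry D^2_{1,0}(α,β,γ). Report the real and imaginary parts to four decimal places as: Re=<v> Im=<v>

First d^2_{1,0}(β=1.2879), then the phase factors e^{-i(1)α} and e^{-i(0)γ}:
Half-angle: c=0.799731, s=0.600359. N=√(6·1·2·2)=4.898979
k: max(0,(0)−(1))=0 … min(2+(0),2−(1))=1
  k=0: (−1)^1·4.8990/(2)·0.7997^3·0.6004^1 = -0.752173
  k=1: (−1)^2·4.8990/(2)·0.7997^1·0.6004^3 = +0.423889
d^2_{1,0}(1.2879) = -0.752173 +0.423889 = -0.328284
Phases: e^{-i·(1)·6.2797}=+0.999994+0.003485i, e^{-i·(0)·2.9028}=+1.000000+0.000000i ⇒ D=-0.328282-0.001144i

Re=-0.3283 Im=-0.0011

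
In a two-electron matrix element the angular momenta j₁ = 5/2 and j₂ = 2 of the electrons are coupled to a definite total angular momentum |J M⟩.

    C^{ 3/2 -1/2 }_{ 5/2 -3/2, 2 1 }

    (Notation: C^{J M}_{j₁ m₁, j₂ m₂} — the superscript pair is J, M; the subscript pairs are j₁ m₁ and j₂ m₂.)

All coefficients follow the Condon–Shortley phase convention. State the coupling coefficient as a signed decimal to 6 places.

triangle: 3!·2!·1!/7! = 12/5040
(j±m)!: 1!·4!·3!·1!·1!·2! = 288
prefactor² = (2J+1)·Δ·N² = 96/35
  k=2: +1/(2!·1!·2!·1!·0!·0!) = 1/4
  k=3: −1/(3!·0!·1!·0!·1!·1!) = -1/6
Σ = 1/12  ⇒  CG² = 96/35·(1/12)² = 2/105
CG = +√(2/105) = +0.138013

+√(2/105) = +0.138013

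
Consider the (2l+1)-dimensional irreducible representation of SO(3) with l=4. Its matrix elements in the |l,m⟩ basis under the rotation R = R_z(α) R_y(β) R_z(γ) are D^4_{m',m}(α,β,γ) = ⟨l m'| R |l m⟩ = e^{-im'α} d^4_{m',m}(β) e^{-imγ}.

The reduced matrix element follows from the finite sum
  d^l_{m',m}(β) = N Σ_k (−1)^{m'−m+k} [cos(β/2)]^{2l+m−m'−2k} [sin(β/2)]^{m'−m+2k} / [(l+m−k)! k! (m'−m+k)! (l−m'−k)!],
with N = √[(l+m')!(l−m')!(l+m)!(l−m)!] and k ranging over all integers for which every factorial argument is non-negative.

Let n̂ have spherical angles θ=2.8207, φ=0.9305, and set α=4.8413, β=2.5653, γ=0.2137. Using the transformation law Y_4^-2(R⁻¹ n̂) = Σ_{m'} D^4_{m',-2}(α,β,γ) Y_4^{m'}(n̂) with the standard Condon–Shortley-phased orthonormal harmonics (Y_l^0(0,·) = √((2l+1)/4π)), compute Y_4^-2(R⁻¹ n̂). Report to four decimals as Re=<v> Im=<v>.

Need the full column D^4_{m',-2} for m'=−4..4 at α=4.8413, β=2.5653, γ=0.2137.
cos(β/2)=0.284175, sin(β/2)=0.958772
d^4_{-4,-2}: single k=2 term ⇒ +0.002562;  D = +0.001505+0.002073i
d^4_{-3,-2}: k∈[1..2] ⇒ +0.000537 -0.018334 = -0.017797;  D = +0.012941-0.012218i
d^4_{-2,-2}: k∈[0..2] ⇒ +0.000043 -0.005809 +0.082661 = +0.076894;  D = -0.059537-0.048662i
d^4_{-1,-2}: k∈[0..2] ⇒ -0.000609 +0.034649 -0.262937 = -0.228897;  D = -0.120871+0.194382i
d^4_{0,-2}: k∈[0..2] ⇒ +0.004593 -0.139411 +0.595096 = +0.460278;  D = +0.418874+0.190788i
d^4_{1,-2}: k∈[0..2] ⇒ -0.023099 +0.394406 -0.897907 = -0.526600;  D = +0.154861-0.503315i
d^4_{2,-2}: k∈[0..2] ⇒ +0.082661 -0.752744 +0.714042 = +0.043959;  D = -0.043328-0.007419i
d^4_{3,-2}: k∈[0..1] ⇒ -0.208700 +0.791879 = +0.583179;  D = +0.023710-0.582697i
d^4_{4,-2}: single k=0 term ⇒ +0.331929;  D = +0.330637-0.029253i
Y_4^{m'}(θ=2.8207,φ=0.9305) and Σ D·Y over m':
  (+0.0015+0.0021i)·(-0.0037+0.0024i)  (+0.0129-0.0122i)·(+0.0350+0.0128i)  (-0.0595-0.0487i)·(-0.0505-0.1691i)  (-0.1209+0.1944i)·(-0.2795+0.3751i)  (+0.4189+0.1908i)·(+0.4620+0.0000i)  (+0.1549-0.5033i)·(+0.2795+0.3751i)  (-0.0433-0.0074i)·(-0.0505+0.1691i)  (+0.0237-0.5827i)·(-0.0350+0.0128i)  (+0.3306-0.0293i)·(-0.0037-0.0024i)
Y_4^-2(R⁻¹ n̂) = +0.390612-0.068777i

Re=0.3906 Im=-0.0688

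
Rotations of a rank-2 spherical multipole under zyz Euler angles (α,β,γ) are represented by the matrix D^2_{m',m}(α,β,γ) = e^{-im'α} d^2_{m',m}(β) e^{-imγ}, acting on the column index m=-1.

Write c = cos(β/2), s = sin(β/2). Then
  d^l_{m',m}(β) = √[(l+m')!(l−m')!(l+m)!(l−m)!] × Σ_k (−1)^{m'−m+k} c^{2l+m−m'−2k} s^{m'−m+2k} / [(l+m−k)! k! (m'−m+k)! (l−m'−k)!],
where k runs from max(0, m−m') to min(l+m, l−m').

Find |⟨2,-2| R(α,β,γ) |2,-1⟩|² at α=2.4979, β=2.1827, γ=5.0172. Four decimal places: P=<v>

P=0.0303

D^2_{-2,-1}(2.4979,2.1827,5.0172) = e^{-i·-2·2.4979}·d^2_{-2,-1}(2.1827)·e^{-i·-1·5.0172}. Compute d first:
Half-angle: c=0.461288, s=0.887250. N=√(1·24·1·6)=12.000000
k: max(0,(-1)−(-2))=1 … min(2+(-1),2−(-2))=1
  k=1: (−1)^0·12.0000/(6)·0.4613^3·0.8873^1 = +0.174178
d^2_{-2,-1}(2.1827) = +0.174178
|D^2_{-2,-1}|² = |d^2_{-2,-1}(β)|² = (+0.174178)² = 0.030338 (the z-rotation phases have unit modulus)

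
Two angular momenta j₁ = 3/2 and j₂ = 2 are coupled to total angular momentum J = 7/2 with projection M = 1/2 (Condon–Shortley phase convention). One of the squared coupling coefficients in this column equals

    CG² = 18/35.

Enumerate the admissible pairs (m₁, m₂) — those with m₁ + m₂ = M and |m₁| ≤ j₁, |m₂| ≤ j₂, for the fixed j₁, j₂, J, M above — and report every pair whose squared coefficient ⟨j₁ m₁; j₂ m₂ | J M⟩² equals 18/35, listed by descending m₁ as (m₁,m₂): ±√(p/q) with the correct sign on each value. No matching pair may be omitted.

(1/2,0): +√(18/35)

Admissible pairs with m₁+m₂ = M = 1/2: (-3/2,2), (-1/2,1), (1/2,0), (3/2,-1)
  (m₁,m₂)=(3/2,-1): CG² = 4/35, CG = +√(4/35)
  (m₁,m₂)=(1/2,0): CG² = 18/35, CG = +√(18/35)   ← matches the target
  (m₁,m₂)=(-1/2,1): CG² = 12/35, CG = +√(12/35)
  (m₁,m₂)=(-3/2,2): CG² = 1/35, CG = +√(1/35)
Pairs with CG² = 18/35: (1/2,0): +√(18/35)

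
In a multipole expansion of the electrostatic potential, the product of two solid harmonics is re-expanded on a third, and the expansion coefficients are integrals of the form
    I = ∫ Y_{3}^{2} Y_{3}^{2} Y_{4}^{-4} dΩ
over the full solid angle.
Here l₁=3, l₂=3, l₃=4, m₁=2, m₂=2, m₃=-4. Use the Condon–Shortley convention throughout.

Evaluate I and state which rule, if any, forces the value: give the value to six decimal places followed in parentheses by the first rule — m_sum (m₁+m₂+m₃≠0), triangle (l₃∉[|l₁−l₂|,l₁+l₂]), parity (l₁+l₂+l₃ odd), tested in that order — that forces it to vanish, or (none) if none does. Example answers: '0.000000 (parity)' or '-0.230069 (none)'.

0.214561 (none)

Rules hold: Σm=0, L=10 even, 0≤4≤6.
N = 7·7·9 = 441
Δ = 2!·4!·4!/11! = 1/34650
Racah Σ t=0..2: t=0:+1/72 t=1:−1/16 t=2:+1/72 = -5/144
⇒ 3j(3 3 4; 0 0 0)² = 2/77, sgn -1
Racah Σ t=1..1: t=1:−1/576 = -1/576
⇒ 3j(3 3 4; 2 2 -4)² = 5/99, sgn -1
4πI² = N·(3j₀)²·(3jₘ)² = 70/121
I = +1·√(0.578512/4π) = 0.21456131
No selection rule forces the value: the integral is nonzero (none).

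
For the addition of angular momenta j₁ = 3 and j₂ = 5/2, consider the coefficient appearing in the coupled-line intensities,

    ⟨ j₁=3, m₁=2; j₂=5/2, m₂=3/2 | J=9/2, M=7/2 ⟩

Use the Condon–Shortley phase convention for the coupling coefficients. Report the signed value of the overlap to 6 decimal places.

+0.100504

triangle: 1!*5!*4!/11! = 2880/39916800
(j±m)!: 5!*1!*4!*1!*8!*1! = 116121600
prefactor² = (2J+1)*Δ*N² = 921600/11
  k=0: +1/(0!*1!*1!*4!*4!*0!) = 1/576
  k=1: −1/(1!*0!*0!*3!*5!*1!) = -1/720
Σ = 1/2880  ⇒  CG² = 921600/11*(1/2880)² = 1/99
CG = +√(1/99) = +0.100504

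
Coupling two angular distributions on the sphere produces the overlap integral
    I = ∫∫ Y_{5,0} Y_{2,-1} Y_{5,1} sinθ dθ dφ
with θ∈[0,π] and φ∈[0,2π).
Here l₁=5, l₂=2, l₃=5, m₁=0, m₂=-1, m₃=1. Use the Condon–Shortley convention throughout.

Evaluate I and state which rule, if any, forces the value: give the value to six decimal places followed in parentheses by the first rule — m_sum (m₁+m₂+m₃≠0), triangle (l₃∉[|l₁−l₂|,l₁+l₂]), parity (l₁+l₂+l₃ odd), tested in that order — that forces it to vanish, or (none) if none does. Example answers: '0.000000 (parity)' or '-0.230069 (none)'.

Rules hold: Σm=0, L=12 even, 3≤5≤7.
N = 11·5·11 = 605
Δ = 2!·8!·2!/13! = 1/38610
Racah Σ t=0..2: t=0:+1/2880 t=1:−1/576 t=2:+1/2880 = -1/960
⇒ 3j(5 2 5; 0 0 0)² = 10/429, sgn +1
Racah Σ t=0..1: t=0:+1/1440 t=1:−1/1152 = -1/5760
⇒ 3j(5 2 5; 0 -1 1)² = 1/858, sgn -1
4πI² = N·(3j₀)²·(3jₘ)² = 25/1521
I = -1·√(0.0164366/4π) = -0.03616600
No selection rule forces the value: the integral is nonzero (none).

-0.036166 (none)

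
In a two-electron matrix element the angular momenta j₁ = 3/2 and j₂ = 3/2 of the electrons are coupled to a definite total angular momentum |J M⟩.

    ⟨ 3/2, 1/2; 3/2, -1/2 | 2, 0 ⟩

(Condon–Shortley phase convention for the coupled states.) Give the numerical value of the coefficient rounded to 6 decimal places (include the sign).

+0.500000

√[5·1!2!2!/6! · 2!1!1!2!2!2!] = √(4/9)
  +(−1)^0/∏(0,1,1,1,1,1)! = 1  (running 1)
  +(−1)^1/∏(1,0,0,0,2,2)! = -1/4  (running 3/4)
⟨..|..⟩ = √(4/9)·(3/4) = +0.500000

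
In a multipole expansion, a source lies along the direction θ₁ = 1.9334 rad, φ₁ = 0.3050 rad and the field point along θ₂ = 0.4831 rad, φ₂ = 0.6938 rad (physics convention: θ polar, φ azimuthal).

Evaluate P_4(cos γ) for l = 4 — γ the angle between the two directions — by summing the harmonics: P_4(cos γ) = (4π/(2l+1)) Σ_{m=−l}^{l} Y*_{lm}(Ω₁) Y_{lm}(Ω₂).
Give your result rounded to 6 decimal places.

Expand P_4 via completeness: Σ_{m} conj(Y_{4,m}) at Ω₁ times Y_{4,m} at Ω₂ —
  m=-4: (+0.116214+0.317585i) × (-0.019238-0.007382i) = +0.000109-0.006968i  (running Σ = +0.000109-0.006968i)
  m=-3: (-0.221282-0.287607i) × (-0.054298-0.096935i) = -0.015864+0.037066i  (running Σ = -0.015755+0.030099i)
  m=-2: (-0.028587-0.019980i) × (+0.059038-0.318652i) = -0.008054+0.007930i  (running Σ = -0.023810+0.038029i)
  m=-1: (+0.317161+0.099850i) × (+0.372484-0.309812i) = +0.149072-0.061068i  (running Σ = +0.125262-0.023039i)
  m=0: (-0.023326-0.000000i) × (+0.105607+0.000000i) = -0.002463-0.000000i  (running Σ = +0.122799-0.023039i)
  m=1: (-0.317161+0.099850i) × (-0.372484-0.309812i) = +0.149072+0.061068i  (running Σ = +0.271871+0.038029i)
  m=2: (-0.028587+0.019980i) × (+0.059038+0.318652i) = -0.008054-0.007930i  (running Σ = +0.263816+0.030099i)
  m=3: (+0.221282-0.287607i) × (+0.054298-0.096935i) = -0.015864-0.037066i  (running Σ = +0.247953-0.006968i)
  m=4: (+0.116214-0.317585i) × (-0.019238+0.007382i) = +0.000109+0.006968i  (running Σ = +0.248061+0.000000i)
Accumulated sum +0.248061+0.000000i; after 4π/(2l+1) scaling, +0.346359+0.000000i ⇒ P_4 = 0.346359

0.346359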